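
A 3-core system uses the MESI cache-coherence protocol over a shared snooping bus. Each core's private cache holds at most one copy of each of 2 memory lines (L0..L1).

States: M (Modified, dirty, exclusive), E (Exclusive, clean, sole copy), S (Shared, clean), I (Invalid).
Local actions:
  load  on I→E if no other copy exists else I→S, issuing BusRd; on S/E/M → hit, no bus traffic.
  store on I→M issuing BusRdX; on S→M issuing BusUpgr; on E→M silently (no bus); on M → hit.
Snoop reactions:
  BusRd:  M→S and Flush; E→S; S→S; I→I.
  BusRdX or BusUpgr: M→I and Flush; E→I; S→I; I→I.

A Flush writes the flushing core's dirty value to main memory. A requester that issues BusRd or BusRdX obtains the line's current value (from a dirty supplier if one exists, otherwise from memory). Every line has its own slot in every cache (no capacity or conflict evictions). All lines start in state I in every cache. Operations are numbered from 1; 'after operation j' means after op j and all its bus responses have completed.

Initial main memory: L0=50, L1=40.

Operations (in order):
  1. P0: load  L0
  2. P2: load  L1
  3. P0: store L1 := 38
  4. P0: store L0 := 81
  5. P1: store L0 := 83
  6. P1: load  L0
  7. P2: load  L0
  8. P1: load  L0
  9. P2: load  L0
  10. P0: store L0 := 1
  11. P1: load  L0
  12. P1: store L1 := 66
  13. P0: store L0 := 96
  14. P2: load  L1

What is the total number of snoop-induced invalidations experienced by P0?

  op1 P0: load  L0 → E/I/I on L0; bus BusRd; mem=50
  op2 P2: load  L1 → I/I/E on L1; bus BusRd; mem=40
  op3 P0: store L1 := 38 → M/I/I on L1; bus BusRdX; mem=40
  op4 P0: store L0 := 81 → M/I/I on L0; bus (none); mem=50
  op5 P1: store L0 := 83 → I/M/I on L0; bus BusRdX Flush; mem=81
  op6 P1: load  L0 → I/M/I on L0; bus (none); mem=81
  op7 P2: load  L0 → I/S/S on L0; bus BusRd Flush; mem=83
  op8 P1: load  L0 → I/S/S on L0; bus (none); mem=83
  op9 P2: load  L0 → I/S/S on L0; bus (none); mem=83
  op10 P0: store L0 := 1 → M/I/I on L0; bus BusRdX; mem=83
  op11 P1: load  L0 → S/S/I on L0; bus BusRd Flush; mem=1
  op12 P1: store L1 := 66 → I/M/I on L1; bus BusRdX Flush; mem=38
  op13 P0: store L0 := 96 → M/I/I on L0; bus BusUpgr; mem=1
  op14 P2: load  L1 → I/S/S on L1; bus BusRd Flush; mem=66

invalidations = 2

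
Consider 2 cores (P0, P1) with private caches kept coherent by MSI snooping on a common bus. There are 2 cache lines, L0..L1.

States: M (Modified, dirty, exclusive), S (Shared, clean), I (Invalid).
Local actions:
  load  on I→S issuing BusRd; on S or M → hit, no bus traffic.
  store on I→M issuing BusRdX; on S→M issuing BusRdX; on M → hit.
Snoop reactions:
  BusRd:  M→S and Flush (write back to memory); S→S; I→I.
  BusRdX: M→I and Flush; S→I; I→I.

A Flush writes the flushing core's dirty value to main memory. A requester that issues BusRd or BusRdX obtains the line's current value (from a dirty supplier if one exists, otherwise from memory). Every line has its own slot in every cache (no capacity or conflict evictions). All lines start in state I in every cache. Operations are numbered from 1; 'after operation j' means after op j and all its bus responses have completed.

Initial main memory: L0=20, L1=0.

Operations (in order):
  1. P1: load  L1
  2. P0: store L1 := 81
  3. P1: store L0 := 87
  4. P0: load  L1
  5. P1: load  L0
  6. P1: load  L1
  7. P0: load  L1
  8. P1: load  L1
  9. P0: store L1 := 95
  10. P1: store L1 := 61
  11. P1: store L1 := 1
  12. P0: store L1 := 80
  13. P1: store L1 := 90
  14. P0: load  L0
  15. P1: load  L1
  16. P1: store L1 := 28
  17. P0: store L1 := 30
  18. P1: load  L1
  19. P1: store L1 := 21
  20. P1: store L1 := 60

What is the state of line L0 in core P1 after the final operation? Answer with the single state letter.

state = S

step 1: P1: load  L1  ⟶  IS  (L1)  txn=BusRd  M[L1]=0
step 2: P0: store L1 := 81  ⟶  MI  (L1)  txn=BusRdX  M[L1]=0
step 3: P1: store L0 := 87  ⟶  IM  (L0)  txn=BusRdX  M[L0]=20
step 4: P0: load  L1  ⟶  MI  (L1)  txn=∅  M[L1]=0
step 5: P1: load  L0  ⟶  IM  (L0)  txn=∅  M[L0]=20
step 6: P1: load  L1  ⟶  SS  (L1)  txn=BusRd+Flush  M[L1]=81
step 7: P0: load  L1  ⟶  SS  (L1)  txn=∅  M[L1]=81
step 8: P1: load  L1  ⟶  SS  (L1)  txn=∅  M[L1]=81
step 9: P0: store L1 := 95  ⟶  MI  (L1)  txn=BusRdX  M[L1]=81
step 10: P1: store L1 := 61  ⟶  IM  (L1)  txn=BusRdX+Flush  M[L1]=95
step 11: P1: store L1 := 1  ⟶  IM  (L1)  txn=∅  M[L1]=95
step 12: P0: store L1 := 80  ⟶  MI  (L1)  txn=BusRdX+Flush  M[L1]=1
step 13: P1: store L1 := 90  ⟶  IM  (L1)  txn=BusRdX+Flush  M[L1]=80
step 14: P0: load  L0  ⟶  SS  (L0)  txn=BusRd+Flush  M[L0]=87
step 15: P1: load  L1  ⟶  IM  (L1)  txn=∅  M[L1]=80
step 16: P1: store L1 := 28  ⟶  IM  (L1)  txn=∅  M[L1]=80
step 17: P0: store L1 := 30  ⟶  MI  (L1)  txn=BusRdX+Flush  M[L1]=28
step 18: P1: load  L1  ⟶  SS  (L1)  txn=BusRd+Flush  M[L1]=30
step 19: P1: store L1 := 21  ⟶  IM  (L1)  txn=BusRdX  M[L1]=30
step 20: P1: store L1 := 60  ⟶  IM  (L1)  txn=∅  M[L1]=30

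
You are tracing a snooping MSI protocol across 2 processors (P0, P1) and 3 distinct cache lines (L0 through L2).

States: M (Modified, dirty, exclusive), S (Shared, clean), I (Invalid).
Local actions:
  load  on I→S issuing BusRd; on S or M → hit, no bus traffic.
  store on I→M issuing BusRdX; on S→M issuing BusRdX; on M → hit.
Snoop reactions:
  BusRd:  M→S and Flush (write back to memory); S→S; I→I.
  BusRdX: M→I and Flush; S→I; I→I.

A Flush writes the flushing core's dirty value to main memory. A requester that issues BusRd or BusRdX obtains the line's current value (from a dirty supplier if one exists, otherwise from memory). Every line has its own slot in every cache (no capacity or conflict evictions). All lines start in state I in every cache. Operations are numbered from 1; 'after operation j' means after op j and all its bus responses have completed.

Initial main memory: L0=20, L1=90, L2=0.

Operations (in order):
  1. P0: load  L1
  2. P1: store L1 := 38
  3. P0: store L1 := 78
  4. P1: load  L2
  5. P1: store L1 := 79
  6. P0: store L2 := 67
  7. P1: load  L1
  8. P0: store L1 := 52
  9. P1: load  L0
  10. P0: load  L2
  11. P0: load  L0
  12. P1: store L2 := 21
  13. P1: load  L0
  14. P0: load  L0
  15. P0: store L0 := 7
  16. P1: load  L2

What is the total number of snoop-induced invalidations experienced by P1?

  op1 P0: load  L1 → S/I on L1; bus BusRd; mem=90
  op2 P1: store L1 := 38 → I/M on L1; bus BusRdX; mem=90
  op3 P0: store L1 := 78 → M/I on L1; bus BusRdX Flush; mem=38
  op4 P1: load  L2 → I/S on L2; bus BusRd; mem=0
  op5 P1: store L1 := 79 → I/M on L1; bus BusRdX Flush; mem=78
  op6 P0: store L2 := 67 → M/I on L2; bus BusRdX; mem=0
  op7 P1: load  L1 → I/M on L1; bus (none); mem=78
  op8 P0: store L1 := 52 → M/I on L1; bus BusRdX Flush; mem=79
  op9 P1: load  L0 → I/S on L0; bus BusRd; mem=20
  op10 P0: load  L2 → M/I on L2; bus (none); mem=0
  op11 P0: load  L0 → S/S on L0; bus BusRd; mem=20
  op12 P1: store L2 := 21 → I/M on L2; bus BusRdX Flush; mem=67
  op13 P1: load  L0 → S/S on L0; bus (none); mem=20
  op14 P0: load  L0 → S/S on L0; bus (none); mem=20
  op15 P0: store L0 := 7 → M/I on L0; bus BusRdX; mem=20
  op16 P1: load  L2 → I/M on L2; bus (none); mem=67

invalidations = 4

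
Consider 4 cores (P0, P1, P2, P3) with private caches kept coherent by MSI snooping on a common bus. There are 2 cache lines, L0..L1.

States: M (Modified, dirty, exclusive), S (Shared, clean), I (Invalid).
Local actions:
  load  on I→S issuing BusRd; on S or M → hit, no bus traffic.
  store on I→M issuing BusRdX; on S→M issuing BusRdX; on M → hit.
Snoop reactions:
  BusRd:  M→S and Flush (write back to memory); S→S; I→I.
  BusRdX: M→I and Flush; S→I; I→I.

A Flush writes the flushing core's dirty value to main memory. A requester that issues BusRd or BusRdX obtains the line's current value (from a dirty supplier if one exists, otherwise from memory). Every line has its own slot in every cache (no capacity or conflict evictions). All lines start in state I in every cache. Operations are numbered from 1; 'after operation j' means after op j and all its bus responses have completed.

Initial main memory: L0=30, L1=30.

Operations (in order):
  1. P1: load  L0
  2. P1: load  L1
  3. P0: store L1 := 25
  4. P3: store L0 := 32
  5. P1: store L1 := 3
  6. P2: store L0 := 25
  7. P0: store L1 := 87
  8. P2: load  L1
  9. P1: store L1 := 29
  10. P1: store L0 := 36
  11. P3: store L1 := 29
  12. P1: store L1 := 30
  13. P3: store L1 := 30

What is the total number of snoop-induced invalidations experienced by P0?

invalidations = 2

step 1: P1: load  L0  ⟶  ISII  (L0)  txn=BusRd  M[L0]=30
step 2: P1: load  L1  ⟶  ISII  (L1)  txn=BusRd  M[L1]=30
step 3: P0: store L1 := 25  ⟶  MIII  (L1)  txn=BusRdX  M[L1]=30
step 4: P3: store L0 := 32  ⟶  IIIM  (L0)  txn=BusRdX  M[L0]=30
step 5: P1: store L1 := 3  ⟶  IMII  (L1)  txn=BusRdX+Flush  M[L1]=25
step 6: P2: store L0 := 25  ⟶  IIMI  (L0)  txn=BusRdX+Flush  M[L0]=32
step 7: P0: store L1 := 87  ⟶  MIII  (L1)  txn=BusRdX+Flush  M[L1]=3
step 8: P2: load  L1  ⟶  SISI  (L1)  txn=BusRd+Flush  M[L1]=87
step 9: P1: store L1 := 29  ⟶  IMII  (L1)  txn=BusRdX  M[L1]=87
step 10: P1: store L0 := 36  ⟶  IMII  (L0)  txn=BusRdX+Flush  M[L0]=25
step 11: P3: store L1 := 29  ⟶  IIIM  (L1)  txn=BusRdX+Flush  M[L1]=29
step 12: P1: store L1 := 30  ⟶  IMII  (L1)  txn=BusRdX+Flush  M[L1]=29
step 13: P3: store L1 := 30  ⟶  IIIM  (L1)  txn=BusRdX+Flush  M[L1]=30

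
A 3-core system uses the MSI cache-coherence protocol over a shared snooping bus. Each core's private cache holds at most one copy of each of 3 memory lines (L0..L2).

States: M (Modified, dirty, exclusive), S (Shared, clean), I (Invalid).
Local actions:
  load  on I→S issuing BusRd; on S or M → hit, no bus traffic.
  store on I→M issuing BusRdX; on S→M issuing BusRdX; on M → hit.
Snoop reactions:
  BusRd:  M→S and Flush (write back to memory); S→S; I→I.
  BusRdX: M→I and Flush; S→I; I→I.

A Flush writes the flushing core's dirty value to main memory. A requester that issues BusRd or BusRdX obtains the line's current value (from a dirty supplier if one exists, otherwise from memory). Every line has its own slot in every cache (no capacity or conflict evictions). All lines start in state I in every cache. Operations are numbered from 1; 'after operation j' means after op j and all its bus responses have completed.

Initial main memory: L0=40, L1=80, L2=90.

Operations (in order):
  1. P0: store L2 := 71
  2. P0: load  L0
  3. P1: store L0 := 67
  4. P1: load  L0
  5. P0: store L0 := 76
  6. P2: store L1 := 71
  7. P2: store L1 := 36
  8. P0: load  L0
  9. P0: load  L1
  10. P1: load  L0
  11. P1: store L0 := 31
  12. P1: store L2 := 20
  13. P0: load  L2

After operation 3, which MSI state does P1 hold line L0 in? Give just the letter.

  op1 P0: store L2 := 71 → M/I/I on L2; bus BusRdX; mem=90
  op2 P0: load  L0 → S/I/I on L0; bus BusRd; mem=40
  op3 P1: store L0 := 67 → I/M/I on L0; bus BusRdX; mem=40
  op4 P1: load  L0 → I/M/I on L0; bus (none); mem=40
  op5 P0: store L0 := 76 → M/I/I on L0; bus BusRdX Flush; mem=67
  op6 P2: store L1 := 71 → I/I/M on L1; bus BusRdX; mem=80
  op7 P2: store L1 := 36 → I/I/M on L1; bus (none); mem=80
  op8 P0: load  L0 → M/I/I on L0; bus (none); mem=67
  op9 P0: load  L1 → S/I/S on L1; bus BusRd Flush; mem=36
  op10 P1: load  L0 → S/S/I on L0; bus BusRd Flush; mem=76
  op11 P1: store L0 := 31 → I/M/I on L0; bus BusRdX; mem=76
  op12 P1: store L2 := 20 → I/M/I on L2; bus BusRdX Flush; mem=71
  op13 P0: load  L2 → S/S/I on L2; bus BusRd Flush; mem=20

state = M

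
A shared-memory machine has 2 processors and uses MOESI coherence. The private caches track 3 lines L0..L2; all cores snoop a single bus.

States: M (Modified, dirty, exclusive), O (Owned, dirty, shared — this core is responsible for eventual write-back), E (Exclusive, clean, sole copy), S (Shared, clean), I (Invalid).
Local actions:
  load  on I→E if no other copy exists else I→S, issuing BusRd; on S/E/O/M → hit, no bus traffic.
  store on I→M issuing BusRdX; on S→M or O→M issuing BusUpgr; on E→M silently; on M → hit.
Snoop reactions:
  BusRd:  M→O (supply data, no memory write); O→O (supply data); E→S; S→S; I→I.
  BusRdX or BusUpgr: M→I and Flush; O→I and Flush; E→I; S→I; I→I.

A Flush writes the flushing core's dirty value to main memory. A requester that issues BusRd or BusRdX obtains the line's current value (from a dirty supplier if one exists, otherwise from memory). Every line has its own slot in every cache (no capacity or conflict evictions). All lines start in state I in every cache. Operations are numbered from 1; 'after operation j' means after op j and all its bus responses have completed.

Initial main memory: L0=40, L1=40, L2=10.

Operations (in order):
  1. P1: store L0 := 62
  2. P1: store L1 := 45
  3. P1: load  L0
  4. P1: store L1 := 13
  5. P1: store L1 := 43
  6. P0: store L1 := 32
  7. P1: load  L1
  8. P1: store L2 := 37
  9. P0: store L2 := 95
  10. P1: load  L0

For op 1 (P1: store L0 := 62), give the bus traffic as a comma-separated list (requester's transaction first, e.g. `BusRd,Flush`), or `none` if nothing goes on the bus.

bus = BusRdX

  op1 P1: store L0 := 62 → I/M on L0; bus BusRdX; mem=40
  op2 P1: store L1 := 45 → I/M on L1; bus BusRdX; mem=40
  op3 P1: load  L0 → I/M on L0; bus (none); mem=40
  op4 P1: store L1 := 13 → I/M on L1; bus (none); mem=40
  op5 P1: store L1 := 43 → I/M on L1; bus (none); mem=40
  op6 P0: store L1 := 32 → M/I on L1; bus BusRdX Flush; mem=43
  op7 P1: load  L1 → O/S on L1; bus BusRd; mem=43
  op8 P1: store L2 := 37 → I/M on L2; bus BusRdX; mem=10
  op9 P0: store L2 := 95 → M/I on L2; bus BusRdX Flush; mem=37
  op10 P1: load  L0 → I/M on L0; bus (none); mem=40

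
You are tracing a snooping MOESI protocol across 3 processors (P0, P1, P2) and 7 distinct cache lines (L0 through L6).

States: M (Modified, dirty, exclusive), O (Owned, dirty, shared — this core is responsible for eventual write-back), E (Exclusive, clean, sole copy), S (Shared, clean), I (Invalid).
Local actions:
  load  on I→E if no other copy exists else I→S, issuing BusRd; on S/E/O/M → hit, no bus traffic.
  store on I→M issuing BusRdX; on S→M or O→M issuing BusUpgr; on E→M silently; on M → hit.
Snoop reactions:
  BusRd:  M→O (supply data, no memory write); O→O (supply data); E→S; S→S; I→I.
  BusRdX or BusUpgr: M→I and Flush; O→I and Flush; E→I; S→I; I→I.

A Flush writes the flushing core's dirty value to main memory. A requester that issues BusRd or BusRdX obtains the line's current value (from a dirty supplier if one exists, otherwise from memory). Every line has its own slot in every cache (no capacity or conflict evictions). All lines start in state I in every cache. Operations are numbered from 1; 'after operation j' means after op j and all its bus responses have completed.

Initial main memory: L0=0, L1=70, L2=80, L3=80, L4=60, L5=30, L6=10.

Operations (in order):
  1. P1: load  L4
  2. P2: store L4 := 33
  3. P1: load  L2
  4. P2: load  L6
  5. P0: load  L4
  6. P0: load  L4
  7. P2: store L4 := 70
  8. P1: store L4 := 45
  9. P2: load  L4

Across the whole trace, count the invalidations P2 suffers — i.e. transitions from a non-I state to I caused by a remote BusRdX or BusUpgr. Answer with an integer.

1. P1: load  L4  bus=[BusRd]  L4: P0=I P1=E P2=I  mem[L4]=60
2. P2: store L4 := 33  bus=[BusRdX]  L4: P0=I P1=I P2=M  mem[L4]=60
3. P1: load  L2  bus=[BusRd]  L2: P0=I P1=E P2=I  mem[L2]=80
4. P2: load  L6  bus=[BusRd]  L6: P0=I P1=I P2=E  mem[L6]=10
5. P0: load  L4  bus=[BusRd]  L4: P0=S P1=I P2=O  mem[L4]=60
6. P0: load  L4  bus=[-]  L4: P0=S P1=I P2=O  mem[L4]=60
7. P2: store L4 := 70  bus=[BusUpgr]  L4: P0=I P1=I P2=M  mem[L4]=60
8. P1: store L4 := 45  bus=[BusRdX,Flush]  L4: P0=I P1=M P2=I  mem[L4]=70
9. P2: load  L4  bus=[BusRd]  L4: P0=I P1=O P2=S  mem[L4]=70

invalidations = 1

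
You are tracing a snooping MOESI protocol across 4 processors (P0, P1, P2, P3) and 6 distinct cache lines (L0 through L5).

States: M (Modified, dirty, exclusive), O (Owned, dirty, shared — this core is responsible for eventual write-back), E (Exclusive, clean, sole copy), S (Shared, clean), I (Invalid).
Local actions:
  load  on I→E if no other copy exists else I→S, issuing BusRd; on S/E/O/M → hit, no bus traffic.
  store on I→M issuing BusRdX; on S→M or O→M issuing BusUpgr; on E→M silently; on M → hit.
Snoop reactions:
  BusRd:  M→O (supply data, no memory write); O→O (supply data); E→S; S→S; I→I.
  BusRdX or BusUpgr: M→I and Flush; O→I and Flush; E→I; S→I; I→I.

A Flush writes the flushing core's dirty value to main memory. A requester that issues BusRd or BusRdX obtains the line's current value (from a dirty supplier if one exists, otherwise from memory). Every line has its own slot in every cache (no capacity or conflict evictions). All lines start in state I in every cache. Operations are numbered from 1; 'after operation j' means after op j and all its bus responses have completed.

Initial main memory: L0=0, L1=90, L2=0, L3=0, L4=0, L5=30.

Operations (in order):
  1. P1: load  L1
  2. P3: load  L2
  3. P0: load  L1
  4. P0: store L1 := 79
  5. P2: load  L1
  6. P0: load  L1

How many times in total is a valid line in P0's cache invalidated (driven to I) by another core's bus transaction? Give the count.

[1] P1: load  L1 | P0:I, P1:E(90), P2:I, P3:I | bus: BusRd
[2] P3: load  L2 | P0:I, P1:I, P2:I, P3:E(0) | bus: BusRd
[3] P0: load  L1 | P0:S(90), P1:S(90), P2:I, P3:I | bus: BusRd
[4] P0: store L1 := 79 | P0:M(79), P1:I, P2:I, P3:I | bus: BusUpgr
[5] P2: load  L1 | P0:O(79), P1:I, P2:S(79), P3:I | bus: BusRd
[6] P0: load  L1 | P0:O(79), P1:I, P2:S(79), P3:I | bus: none

invalidations = 0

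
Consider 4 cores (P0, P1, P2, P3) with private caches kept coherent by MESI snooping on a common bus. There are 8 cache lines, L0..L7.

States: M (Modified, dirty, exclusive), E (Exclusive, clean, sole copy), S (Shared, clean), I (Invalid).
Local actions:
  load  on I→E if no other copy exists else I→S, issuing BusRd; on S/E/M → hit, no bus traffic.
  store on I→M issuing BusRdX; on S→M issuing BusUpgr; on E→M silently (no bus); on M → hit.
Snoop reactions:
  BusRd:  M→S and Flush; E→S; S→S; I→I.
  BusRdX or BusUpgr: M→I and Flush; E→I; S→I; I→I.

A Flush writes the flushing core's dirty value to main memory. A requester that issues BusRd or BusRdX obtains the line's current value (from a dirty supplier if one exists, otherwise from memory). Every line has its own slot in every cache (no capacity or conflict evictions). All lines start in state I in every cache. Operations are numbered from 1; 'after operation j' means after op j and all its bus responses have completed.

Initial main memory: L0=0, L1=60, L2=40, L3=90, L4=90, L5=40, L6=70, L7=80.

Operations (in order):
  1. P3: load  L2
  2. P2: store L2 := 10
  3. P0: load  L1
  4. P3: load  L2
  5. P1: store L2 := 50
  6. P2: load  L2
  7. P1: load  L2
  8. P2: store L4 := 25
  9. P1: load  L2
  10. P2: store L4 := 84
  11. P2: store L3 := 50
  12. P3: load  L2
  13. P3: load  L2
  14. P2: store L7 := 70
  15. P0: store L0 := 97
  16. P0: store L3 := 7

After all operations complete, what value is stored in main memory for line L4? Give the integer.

1. P3: load  L2  bus=[BusRd]  L2: P0=I P1=I P2=I P3=E  mem[L2]=40
2. P2: store L2 := 10  bus=[BusRdX]  L2: P0=I P1=I P2=M P3=I  mem[L2]=40
3. P0: load  L1  bus=[BusRd]  L1: P0=E P1=I P2=I P3=I  mem[L1]=60
4. P3: load  L2  bus=[BusRd,Flush]  L2: P0=I P1=I P2=S P3=S  mem[L2]=10
5. P1: store L2 := 50  bus=[BusRdX]  L2: P0=I P1=M P2=I P3=I  mem[L2]=10
6. P2: load  L2  bus=[BusRd,Flush]  L2: P0=I P1=S P2=S P3=I  mem[L2]=50
7. P1: load  L2  bus=[-]  L2: P0=I P1=S P2=S P3=I  mem[L2]=50
8. P2: store L4 := 25  bus=[BusRdX]  L4: P0=I P1=I P2=M P3=I  mem[L4]=90
9. P1: load  L2  bus=[-]  L2: P0=I P1=S P2=S P3=I  mem[L2]=50
10. P2: store L4 := 84  bus=[-]  L4: P0=I P1=I P2=M P3=I  mem[L4]=90
11. P2: store L3 := 50  bus=[BusRdX]  L3: P0=I P1=I P2=M P3=I  mem[L3]=90
12. P3: load  L2  bus=[BusRd]  L2: P0=I P1=S P2=S P3=S  mem[L2]=50
13. P3: load  L2  bus=[-]  L2: P0=I P1=S P2=S P3=S  mem[L2]=50
14. P2: store L7 := 70  bus=[BusRdX]  L7: P0=I P1=I P2=M P3=I  mem[L7]=80
15. P0: store L0 := 97  bus=[BusRdX]  L0: P0=M P1=I P2=I P3=I  mem[L0]=0
16. P0: store L3 := 7  bus=[BusRdX,Flush]  L3: P0=M P1=I P2=I P3=I  mem[L3]=50

memory[L4] = 90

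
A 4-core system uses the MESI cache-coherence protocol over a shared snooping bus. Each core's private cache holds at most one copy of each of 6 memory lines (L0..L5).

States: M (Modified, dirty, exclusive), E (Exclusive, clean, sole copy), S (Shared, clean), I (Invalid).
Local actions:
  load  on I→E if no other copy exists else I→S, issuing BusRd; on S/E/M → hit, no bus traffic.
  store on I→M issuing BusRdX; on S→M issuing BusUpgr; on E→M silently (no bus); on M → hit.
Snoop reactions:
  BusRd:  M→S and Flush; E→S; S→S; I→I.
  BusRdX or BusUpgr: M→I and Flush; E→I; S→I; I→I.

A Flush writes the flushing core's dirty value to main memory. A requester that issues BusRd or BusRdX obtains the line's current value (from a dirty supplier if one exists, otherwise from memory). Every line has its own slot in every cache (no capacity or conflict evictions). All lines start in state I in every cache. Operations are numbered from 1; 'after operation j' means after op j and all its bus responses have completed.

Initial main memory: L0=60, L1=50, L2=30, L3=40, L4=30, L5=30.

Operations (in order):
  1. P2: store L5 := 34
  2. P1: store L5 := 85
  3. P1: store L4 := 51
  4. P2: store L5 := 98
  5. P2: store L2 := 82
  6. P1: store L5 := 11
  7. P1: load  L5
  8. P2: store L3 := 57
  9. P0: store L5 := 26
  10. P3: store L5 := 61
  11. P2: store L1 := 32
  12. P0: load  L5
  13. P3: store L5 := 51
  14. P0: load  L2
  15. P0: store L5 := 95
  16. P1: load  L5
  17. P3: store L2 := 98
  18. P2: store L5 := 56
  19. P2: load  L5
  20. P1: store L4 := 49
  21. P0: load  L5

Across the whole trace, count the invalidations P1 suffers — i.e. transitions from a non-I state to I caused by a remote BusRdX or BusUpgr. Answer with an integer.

invalidations = 3

  op1 P2: store L5 := 34 → I/I/M/I on L5; bus BusRdX; mem=30
  op2 P1: store L5 := 85 → I/M/I/I on L5; bus BusRdX Flush; mem=34
  op3 P1: store L4 := 51 → I/M/I/I on L4; bus BusRdX; mem=30
  op4 P2: store L5 := 98 → I/I/M/I on L5; bus BusRdX Flush; mem=85
  op5 P2: store L2 := 82 → I/I/M/I on L2; bus BusRdX; mem=30
  op6 P1: store L5 := 11 → I/M/I/I on L5; bus BusRdX Flush; mem=98
  op7 P1: load  L5 → I/M/I/I on L5; bus (none); mem=98
  op8 P2: store L3 := 57 → I/I/M/I on L3; bus BusRdX; mem=40
  op9 P0: store L5 := 26 → M/I/I/I on L5; bus BusRdX Flush; mem=11
  op10 P3: store L5 := 61 → I/I/I/M on L5; bus BusRdX Flush; mem=26
  op11 P2: store L1 := 32 → I/I/M/I on L1; bus BusRdX; mem=50
  op12 P0: load  L5 → S/I/I/S on L5; bus BusRd Flush; mem=61
  op13 P3: store L5 := 51 → I/I/I/M on L5; bus BusUpgr; mem=61
  op14 P0: load  L2 → S/I/S/I on L2; bus BusRd Flush; mem=82
  op15 P0: store L5 := 95 → M/I/I/I on L5; bus BusRdX Flush; mem=51
  op16 P1: load  L5 → S/S/I/I on L5; bus BusRd Flush; mem=95
  op17 P3: store L2 := 98 → I/I/I/M on L2; bus BusRdX; mem=82
  op18 P2: store L5 := 56 → I/I/M/I on L5; bus BusRdX; mem=95
  op19 P2: load  L5 → I/I/M/I on L5; bus (none); mem=95
  op20 P1: store L4 := 49 → I/M/I/I on L4; bus (none); mem=30
  op21 P0: load  L5 → S/I/S/I on L5; bus BusRd Flush; mem=56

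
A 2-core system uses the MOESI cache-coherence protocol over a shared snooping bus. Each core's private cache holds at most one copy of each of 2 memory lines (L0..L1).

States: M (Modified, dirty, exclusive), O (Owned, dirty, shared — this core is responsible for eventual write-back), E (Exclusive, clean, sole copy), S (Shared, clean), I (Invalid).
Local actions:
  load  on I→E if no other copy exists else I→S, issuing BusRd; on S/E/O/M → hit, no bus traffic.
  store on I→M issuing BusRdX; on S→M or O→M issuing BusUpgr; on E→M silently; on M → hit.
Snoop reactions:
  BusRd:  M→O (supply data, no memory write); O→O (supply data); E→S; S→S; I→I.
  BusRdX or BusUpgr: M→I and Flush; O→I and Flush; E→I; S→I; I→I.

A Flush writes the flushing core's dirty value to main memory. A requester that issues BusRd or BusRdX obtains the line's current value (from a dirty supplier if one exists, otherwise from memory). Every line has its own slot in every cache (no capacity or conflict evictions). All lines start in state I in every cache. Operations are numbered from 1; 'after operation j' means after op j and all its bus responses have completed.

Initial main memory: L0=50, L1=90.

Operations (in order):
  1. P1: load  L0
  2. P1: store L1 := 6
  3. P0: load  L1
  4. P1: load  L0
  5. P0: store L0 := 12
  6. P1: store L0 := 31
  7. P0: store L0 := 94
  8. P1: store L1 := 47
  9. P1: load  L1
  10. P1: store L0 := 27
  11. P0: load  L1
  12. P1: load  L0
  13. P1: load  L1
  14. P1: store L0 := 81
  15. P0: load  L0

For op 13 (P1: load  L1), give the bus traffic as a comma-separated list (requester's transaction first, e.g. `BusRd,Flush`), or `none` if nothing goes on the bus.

[1] P1: load  L0 | P0:I, P1:E(50) | bus: BusRd
[2] P1: store L1 := 6 | P0:I, P1:M(6) | bus: BusRdX
[3] P0: load  L1 | P0:S(6), P1:O(6) | bus: BusRd
[4] P1: load  L0 | P0:I, P1:E(50) | bus: none
[5] P0: store L0 := 12 | P0:M(12), P1:I | bus: BusRdX
[6] P1: store L0 := 31 | P0:I, P1:M(31) | bus: BusRdX,Flush
[7] P0: store L0 := 94 | P0:M(94), P1:I | bus: BusRdX,Flush
[8] P1: store L1 := 47 | P0:I, P1:M(47) | bus: BusUpgr
[9] P1: load  L1 | P0:I, P1:M(47) | bus: none
[10] P1: store L0 := 27 | P0:I, P1:M(27) | bus: BusRdX,Flush
[11] P0: load  L1 | P0:S(47), P1:O(47) | bus: BusRd
[12] P1: load  L0 | P0:I, P1:M(27) | bus: none
[13] P1: load  L1 | P0:S(47), P1:O(47) | bus: none
[14] P1: store L0 := 81 | P0:I, P1:M(81) | bus: none
[15] P0: load  L0 | P0:S(81), P1:O(81) | bus: BusRd

bus = none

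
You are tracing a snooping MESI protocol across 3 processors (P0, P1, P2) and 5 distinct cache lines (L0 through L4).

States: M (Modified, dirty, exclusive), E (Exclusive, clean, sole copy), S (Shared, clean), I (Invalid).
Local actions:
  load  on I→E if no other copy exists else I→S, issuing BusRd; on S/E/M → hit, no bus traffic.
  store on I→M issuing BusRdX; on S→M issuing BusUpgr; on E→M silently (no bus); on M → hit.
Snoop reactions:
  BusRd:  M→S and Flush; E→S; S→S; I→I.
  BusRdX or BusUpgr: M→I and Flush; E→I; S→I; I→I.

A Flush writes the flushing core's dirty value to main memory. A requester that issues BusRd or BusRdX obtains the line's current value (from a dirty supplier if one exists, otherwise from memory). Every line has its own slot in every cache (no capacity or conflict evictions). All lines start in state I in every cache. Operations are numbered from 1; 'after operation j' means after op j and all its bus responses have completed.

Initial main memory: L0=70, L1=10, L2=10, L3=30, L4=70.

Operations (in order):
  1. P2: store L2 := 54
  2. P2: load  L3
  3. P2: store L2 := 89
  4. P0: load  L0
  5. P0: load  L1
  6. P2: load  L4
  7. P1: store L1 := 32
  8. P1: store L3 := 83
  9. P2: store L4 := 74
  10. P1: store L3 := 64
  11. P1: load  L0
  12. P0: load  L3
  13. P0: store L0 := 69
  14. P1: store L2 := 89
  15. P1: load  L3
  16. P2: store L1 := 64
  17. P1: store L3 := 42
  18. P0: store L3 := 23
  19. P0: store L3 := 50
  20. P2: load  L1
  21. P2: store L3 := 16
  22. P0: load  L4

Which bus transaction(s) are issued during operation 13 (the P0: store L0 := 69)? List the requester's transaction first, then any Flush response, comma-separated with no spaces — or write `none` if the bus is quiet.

bus = BusUpgr

  op1 P2: store L2 := 54 → I/I/M on L2; bus BusRdX; mem=10
  op2 P2: load  L3 → I/I/E on L3; bus BusRd; mem=30
  op3 P2: store L2 := 89 → I/I/M on L2; bus (none); mem=10
  op4 P0: load  L0 → E/I/I on L0; bus BusRd; mem=70
  op5 P0: load  L1 → E/I/I on L1; bus BusRd; mem=10
  op6 P2: load  L4 → I/I/E on L4; bus BusRd; mem=70
  op7 P1: store L1 := 32 → I/M/I on L1; bus BusRdX; mem=10
  op8 P1: store L3 := 83 → I/M/I on L3; bus BusRdX; mem=30
  op9 P2: store L4 := 74 → I/I/M on L4; bus (none); mem=70
  op10 P1: store L3 := 64 → I/M/I on L3; bus (none); mem=30
  op11 P1: load  L0 → S/S/I on L0; bus BusRd; mem=70
  op12 P0: load  L3 → S/S/I on L3; bus BusRd Flush; mem=64
  op13 P0: store L0 := 69 → M/I/I on L0; bus BusUpgr; mem=70
  op14 P1: store L2 := 89 → I/M/I on L2; bus BusRdX Flush; mem=89
  op15 P1: load  L3 → S/S/I on L3; bus (none); mem=64
  op16 P2: store L1 := 64 → I/I/M on L1; bus BusRdX Flush; mem=32
  op17 P1: store L3 := 42 → I/M/I on L3; bus BusUpgr; mem=64
  op18 P0: store L3 := 23 → M/I/I on L3; bus BusRdX Flush; mem=42
  op19 P0: store L3 := 50 → M/I/I on L3; bus (none); mem=42
  op20 P2: load  L1 → I/I/M on L1; bus (none); mem=32
  op21 P2: store L3 := 16 → I/I/M on L3; bus BusRdX Flush; mem=50
  op22 P0: load  L4 → S/I/S on L4; bus BusRd Flush; mem=74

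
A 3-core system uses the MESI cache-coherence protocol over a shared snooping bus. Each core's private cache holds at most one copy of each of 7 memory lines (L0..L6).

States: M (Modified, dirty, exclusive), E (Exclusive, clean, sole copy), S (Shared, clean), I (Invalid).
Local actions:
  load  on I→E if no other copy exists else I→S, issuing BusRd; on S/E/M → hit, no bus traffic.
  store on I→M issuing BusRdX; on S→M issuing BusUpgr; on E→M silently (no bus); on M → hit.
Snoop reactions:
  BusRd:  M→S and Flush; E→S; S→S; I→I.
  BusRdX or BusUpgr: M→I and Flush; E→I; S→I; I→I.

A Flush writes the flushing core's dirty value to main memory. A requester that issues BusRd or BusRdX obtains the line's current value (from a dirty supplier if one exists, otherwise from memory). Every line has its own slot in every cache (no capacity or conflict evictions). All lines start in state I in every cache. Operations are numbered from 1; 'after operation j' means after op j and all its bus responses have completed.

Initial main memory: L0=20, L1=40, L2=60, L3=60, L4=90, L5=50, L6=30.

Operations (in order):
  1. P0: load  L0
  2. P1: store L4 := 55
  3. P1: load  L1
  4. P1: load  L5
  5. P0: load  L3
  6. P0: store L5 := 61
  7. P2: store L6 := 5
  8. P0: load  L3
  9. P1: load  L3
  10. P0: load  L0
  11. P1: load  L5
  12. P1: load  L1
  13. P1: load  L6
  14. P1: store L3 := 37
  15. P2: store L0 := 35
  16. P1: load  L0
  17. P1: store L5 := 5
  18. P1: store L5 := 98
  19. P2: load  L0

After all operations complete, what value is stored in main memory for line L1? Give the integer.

memory[L1] = 40

step 1: P0: load  L0  ⟶  EII  (L0)  txn=BusRd  M[L0]=20
step 2: P1: store L4 := 55  ⟶  IMI  (L4)  txn=BusRdX  M[L4]=90
step 3: P1: load  L1  ⟶  IEI  (L1)  txn=BusRd  M[L1]=40
step 4: P1: load  L5  ⟶  IEI  (L5)  txn=BusRd  M[L5]=50
step 5: P0: load  L3  ⟶  EII  (L3)  txn=BusRd  M[L3]=60
step 6: P0: store L5 := 61  ⟶  MII  (L5)  txn=BusRdX  M[L5]=50
step 7: P2: store L6 := 5  ⟶  IIM  (L6)  txn=BusRdX  M[L6]=30
step 8: P0: load  L3  ⟶  EII  (L3)  txn=∅  M[L3]=60
step 9: P1: load  L3  ⟶  SSI  (L3)  txn=BusRd  M[L3]=60
step 10: P0: load  L0  ⟶  EII  (L0)  txn=∅  M[L0]=20
step 11: P1: load  L5  ⟶  SSI  (L5)  txn=BusRd+Flush  M[L5]=61
step 12: P1: load  L1  ⟶  IEI  (L1)  txn=∅  M[L1]=40
step 13: P1: load  L6  ⟶  ISS  (L6)  txn=BusRd+Flush  M[L6]=5
step 14: P1: store L3 := 37  ⟶  IMI  (L3)  txn=BusUpgr  M[L3]=60
step 15: P2: store L0 := 35  ⟶  IIM  (L0)  txn=BusRdX  M[L0]=20
step 16: P1: load  L0  ⟶  ISS  (L0)  txn=BusRd+Flush  M[L0]=35
step 17: P1: store L5 := 5  ⟶  IMI  (L5)  txn=BusUpgr  M[L5]=61
step 18: P1: store L5 := 98  ⟶  IMI  (L5)  txn=∅  M[L5]=61
step 19: P2: load  L0  ⟶  ISS  (L0)  txn=∅  M[L0]=35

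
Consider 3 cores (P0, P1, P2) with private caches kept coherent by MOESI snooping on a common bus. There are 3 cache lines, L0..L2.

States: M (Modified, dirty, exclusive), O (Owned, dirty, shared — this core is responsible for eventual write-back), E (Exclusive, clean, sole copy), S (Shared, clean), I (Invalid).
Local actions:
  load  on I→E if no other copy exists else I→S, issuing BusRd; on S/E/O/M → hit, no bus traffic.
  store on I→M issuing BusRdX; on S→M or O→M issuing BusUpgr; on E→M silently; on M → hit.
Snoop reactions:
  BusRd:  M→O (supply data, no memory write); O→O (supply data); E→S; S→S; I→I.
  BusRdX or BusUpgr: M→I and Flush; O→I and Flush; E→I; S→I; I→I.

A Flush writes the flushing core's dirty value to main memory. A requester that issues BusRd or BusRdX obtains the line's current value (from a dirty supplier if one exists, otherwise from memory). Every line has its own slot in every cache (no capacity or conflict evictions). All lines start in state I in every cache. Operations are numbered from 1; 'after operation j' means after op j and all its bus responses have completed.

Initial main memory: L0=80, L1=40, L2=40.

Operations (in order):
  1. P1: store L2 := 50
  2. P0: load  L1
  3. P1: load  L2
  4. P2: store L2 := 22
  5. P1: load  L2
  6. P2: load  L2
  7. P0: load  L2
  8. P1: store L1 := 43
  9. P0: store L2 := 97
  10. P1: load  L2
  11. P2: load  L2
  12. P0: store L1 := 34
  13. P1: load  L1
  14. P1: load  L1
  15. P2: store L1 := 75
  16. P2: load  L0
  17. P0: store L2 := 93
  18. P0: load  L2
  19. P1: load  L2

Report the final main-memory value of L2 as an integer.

memory[L2] = 22

step 1: P1: store L2 := 50  ⟶  IMI  (L2)  txn=BusRdX  M[L2]=40
step 2: P0: load  L1  ⟶  EII  (L1)  txn=BusRd  M[L1]=40
step 3: P1: load  L2  ⟶  IMI  (L2)  txn=∅  M[L2]=40
step 4: P2: store L2 := 22  ⟶  IIM  (L2)  txn=BusRdX+Flush  M[L2]=50
step 5: P1: load  L2  ⟶  ISO  (L2)  txn=BusRd  M[L2]=50
step 6: P2: load  L2  ⟶  ISO  (L2)  txn=∅  M[L2]=50
step 7: P0: load  L2  ⟶  SSO  (L2)  txn=BusRd  M[L2]=50
step 8: P1: store L1 := 43  ⟶  IMI  (L1)  txn=BusRdX  M[L1]=40
step 9: P0: store L2 := 97  ⟶  MII  (L2)  txn=BusUpgr+Flush  M[L2]=22
step 10: P1: load  L2  ⟶  OSI  (L2)  txn=BusRd  M[L2]=22
step 11: P2: load  L2  ⟶  OSS  (L2)  txn=BusRd  M[L2]=22
step 12: P0: store L1 := 34  ⟶  MII  (L1)  txn=BusRdX+Flush  M[L1]=43
step 13: P1: load  L1  ⟶  OSI  (L1)  txn=BusRd  M[L1]=43
step 14: P1: load  L1  ⟶  OSI  (L1)  txn=∅  M[L1]=43
step 15: P2: store L1 := 75  ⟶  IIM  (L1)  txn=BusRdX+Flush  M[L1]=34
step 16: P2: load  L0  ⟶  IIE  (L0)  txn=BusRd  M[L0]=80
step 17: P0: store L2 := 93  ⟶  MII  (L2)  txn=BusUpgr  M[L2]=22
step 18: P0: load  L2  ⟶  MII  (L2)  txn=∅  M[L2]=22
step 19: P1: load  L2  ⟶  OSI  (L2)  txn=BusRd  M[L2]=22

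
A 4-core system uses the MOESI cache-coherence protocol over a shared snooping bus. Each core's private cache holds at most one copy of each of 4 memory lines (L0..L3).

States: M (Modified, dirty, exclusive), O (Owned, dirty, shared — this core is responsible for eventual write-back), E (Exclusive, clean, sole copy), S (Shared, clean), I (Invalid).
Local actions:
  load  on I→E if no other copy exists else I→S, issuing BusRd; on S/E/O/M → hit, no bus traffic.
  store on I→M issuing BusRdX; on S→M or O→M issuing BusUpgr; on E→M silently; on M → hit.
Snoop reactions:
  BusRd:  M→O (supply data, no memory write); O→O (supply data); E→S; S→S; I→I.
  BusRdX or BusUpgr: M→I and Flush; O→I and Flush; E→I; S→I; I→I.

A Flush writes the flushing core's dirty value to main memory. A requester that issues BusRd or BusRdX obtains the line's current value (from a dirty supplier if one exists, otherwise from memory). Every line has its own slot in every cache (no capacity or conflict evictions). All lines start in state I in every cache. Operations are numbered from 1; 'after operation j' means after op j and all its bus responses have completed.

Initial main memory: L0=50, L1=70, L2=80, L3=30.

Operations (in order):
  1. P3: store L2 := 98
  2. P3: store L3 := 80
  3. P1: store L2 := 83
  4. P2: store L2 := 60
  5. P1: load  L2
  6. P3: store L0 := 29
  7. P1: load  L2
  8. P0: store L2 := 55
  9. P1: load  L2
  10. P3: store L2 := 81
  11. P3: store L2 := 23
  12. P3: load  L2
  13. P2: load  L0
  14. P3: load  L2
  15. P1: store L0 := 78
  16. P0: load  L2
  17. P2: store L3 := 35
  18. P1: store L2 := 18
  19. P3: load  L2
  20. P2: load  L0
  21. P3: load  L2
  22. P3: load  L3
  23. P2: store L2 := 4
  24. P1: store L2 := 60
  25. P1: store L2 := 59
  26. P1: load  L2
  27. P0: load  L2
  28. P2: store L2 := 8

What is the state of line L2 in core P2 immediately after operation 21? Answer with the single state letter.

state = I

1. P3: store L2 := 98  bus=[BusRdX]  L2: P0=I P1=I P2=I P3=M  mem[L2]=80
2. P3: store L3 := 80  bus=[BusRdX]  L3: P0=I P1=I P2=I P3=M  mem[L3]=30
3. P1: store L2 := 83  bus=[BusRdX,Flush]  L2: P0=I P1=M P2=I P3=I  mem[L2]=98
4. P2: store L2 := 60  bus=[BusRdX,Flush]  L2: P0=I P1=I P2=M P3=I  mem[L2]=83
5. P1: load  L2  bus=[BusRd]  L2: P0=I P1=S P2=O P3=I  mem[L2]=83
6. P3: store L0 := 29  bus=[BusRdX]  L0: P0=I P1=I P2=I P3=M  mem[L0]=50
7. P1: load  L2  bus=[-]  L2: P0=I P1=S P2=O P3=I  mem[L2]=83
8. P0: store L2 := 55  bus=[BusRdX,Flush]  L2: P0=M P1=I P2=I P3=I  mem[L2]=60
9. P1: load  L2  bus=[BusRd]  L2: P0=O P1=S P2=I P3=I  mem[L2]=60
10. P3: store L2 := 81  bus=[BusRdX,Flush]  L2: P0=I P1=I P2=I P3=M  mem[L2]=55
11. P3: store L2 := 23  bus=[-]  L2: P0=I P1=I P2=I P3=M  mem[L2]=55
12. P3: load  L2  bus=[-]  L2: P0=I P1=I P2=I P3=M  mem[L2]=55
13. P2: load  L0  bus=[BusRd]  L0: P0=I P1=I P2=S P3=O  mem[L0]=50
14. P3: load  L2  bus=[-]  L2: P0=I P1=I P2=I P3=M  mem[L2]=55
15. P1: store L0 := 78  bus=[BusRdX,Flush]  L0: P0=I P1=M P2=I P3=I  mem[L0]=29
16. P0: load  L2  bus=[BusRd]  L2: P0=S P1=I P2=I P3=O  mem[L2]=55
17. P2: store L3 := 35  bus=[BusRdX,Flush]  L3: P0=I P1=I P2=M P3=I  mem[L3]=80
18. P1: store L2 := 18  bus=[BusRdX,Flush]  L2: P0=I P1=M P2=I P3=I  mem[L2]=23
19. P3: load  L2  bus=[BusRd]  L2: P0=I P1=O P2=I P3=S  mem[L2]=23
20. P2: load  L0  bus=[BusRd]  L0: P0=I P1=O P2=S P3=I  mem[L0]=29
21. P3: load  L2  bus=[-]  L2: P0=I P1=O P2=I P3=S  mem[L2]=23
22. P3: load  L3  bus=[BusRd]  L3: P0=I P1=I P2=O P3=S  mem[L3]=80
23. P2: store L2 := 4  bus=[BusRdX,Flush]  L2: P0=I P1=I P2=M P3=I  mem[L2]=18
24. P1: store L2 := 60  bus=[BusRdX,Flush]  L2: P0=I P1=M P2=I P3=I  mem[L2]=4
25. P1: store L2 := 59  bus=[-]  L2: P0=I P1=M P2=I P3=I  mem[L2]=4
26. P1: load  L2  bus=[-]  L2: P0=I P1=M P2=I P3=I  mem[L2]=4
27. P0: load  L2  bus=[BusRd]  L2: P0=S P1=O P2=I P3=I  mem[L2]=4
28. P2: store L2 := 8  bus=[BusRdX,Flush]  L2: P0=I P1=I P2=M P3=I  mem[L2]=59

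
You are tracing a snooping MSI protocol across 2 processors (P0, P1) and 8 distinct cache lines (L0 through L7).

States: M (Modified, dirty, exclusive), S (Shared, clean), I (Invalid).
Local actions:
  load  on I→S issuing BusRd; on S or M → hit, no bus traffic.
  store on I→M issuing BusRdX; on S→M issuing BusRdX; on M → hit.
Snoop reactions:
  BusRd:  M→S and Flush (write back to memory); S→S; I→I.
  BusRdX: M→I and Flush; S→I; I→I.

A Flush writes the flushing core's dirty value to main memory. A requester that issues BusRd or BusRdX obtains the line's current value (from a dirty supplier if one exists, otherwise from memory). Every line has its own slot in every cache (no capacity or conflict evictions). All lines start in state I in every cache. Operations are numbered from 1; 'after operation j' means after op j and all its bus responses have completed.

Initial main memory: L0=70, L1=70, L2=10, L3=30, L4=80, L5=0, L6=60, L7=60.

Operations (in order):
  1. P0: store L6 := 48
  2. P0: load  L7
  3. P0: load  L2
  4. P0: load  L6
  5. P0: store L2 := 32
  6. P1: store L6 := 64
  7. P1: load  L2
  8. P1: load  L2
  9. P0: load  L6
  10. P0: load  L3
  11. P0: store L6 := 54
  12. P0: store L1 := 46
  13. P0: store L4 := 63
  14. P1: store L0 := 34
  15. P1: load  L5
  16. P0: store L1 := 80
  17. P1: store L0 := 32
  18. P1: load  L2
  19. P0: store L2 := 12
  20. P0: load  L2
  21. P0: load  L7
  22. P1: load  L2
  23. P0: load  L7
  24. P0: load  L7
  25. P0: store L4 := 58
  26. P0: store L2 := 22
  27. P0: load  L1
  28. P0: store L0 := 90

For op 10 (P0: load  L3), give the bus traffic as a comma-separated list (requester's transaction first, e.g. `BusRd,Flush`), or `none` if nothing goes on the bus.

[1] P0: store L6 := 48 | P0:M(48), P1:I | bus: BusRdX
[2] P0: load  L7 | P0:S(60), P1:I | bus: BusRd
[3] P0: load  L2 | P0:S(10), P1:I | bus: BusRd
[4] P0: load  L6 | P0:M(48), P1:I | bus: none
[5] P0: store L2 := 32 | P0:M(32), P1:I | bus: BusRdX
[6] P1: store L6 := 64 | P0:I, P1:M(64) | bus: BusRdX,Flush
[7] P1: load  L2 | P0:S(32), P1:S(32) | bus: BusRd,Flush
[8] P1: load  L2 | P0:S(32), P1:S(32) | bus: none
[9] P0: load  L6 | P0:S(64), P1:S(64) | bus: BusRd,Flush
[10] P0: load  L3 | P0:S(30), P1:I | bus: BusRd
[11] P0: store L6 := 54 | P0:M(54), P1:I | bus: BusRdX
[12] P0: store L1 := 46 | P0:M(46), P1:I | bus: BusRdX
[13] P0: store L4 := 63 | P0:M(63), P1:I | bus: BusRdX
[14] P1: store L0 := 34 | P0:I, P1:M(34) | bus: BusRdX
[15] P1: load  L5 | P0:I, P1:S(0) | bus: BusRd
[16] P0: store L1 := 80 | P0:M(80), P1:I | bus: none
[17] P1: store L0 := 32 | P0:I, P1:M(32) | bus: none
[18] P1: load  L2 | P0:S(32), P1:S(32) | bus: none
[19] P0: store L2 := 12 | P0:M(12), P1:I | bus: BusRdX
[20] P0: load  L2 | P0:M(12), P1:I | bus: none
[21] P0: load  L7 | P0:S(60), P1:I | bus: none
[22] P1: load  L2 | P0:S(12), P1:S(12) | bus: BusRd,Flush
[23] P0: load  L7 | P0:S(60), P1:I | bus: none
[24] P0: load  L7 | P0:S(60), P1:I | bus: none
[25] P0: store L4 := 58 | P0:M(58), P1:I | bus: none
[26] P0: store L2 := 22 | P0:M(22), P1:I | bus: BusRdX
[27] P0: load  L1 | P0:M(80), P1:I | bus: none
[28] P0: store L0 := 90 | P0:M(90), P1:I | bus: BusRdX,Flush

bus = BusRd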